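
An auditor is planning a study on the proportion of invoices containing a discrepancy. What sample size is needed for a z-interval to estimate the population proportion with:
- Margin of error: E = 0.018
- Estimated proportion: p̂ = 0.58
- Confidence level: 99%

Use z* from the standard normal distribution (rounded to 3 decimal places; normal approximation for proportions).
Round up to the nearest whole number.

Using z* for proportion z-interval (normal approximation).

For 99% confidence, z* = 2.576 (from standard normal table)

Sample size formula for proportion z-interval: n = z*²p̂(1-p̂)/E²

n = 2.576² × 0.58 × 0.42 / 0.018²
  = 6.635776 × 0.2436 / 0.000324
  = 4989.1205

Round up to the nearest whole number: n = 4990

4990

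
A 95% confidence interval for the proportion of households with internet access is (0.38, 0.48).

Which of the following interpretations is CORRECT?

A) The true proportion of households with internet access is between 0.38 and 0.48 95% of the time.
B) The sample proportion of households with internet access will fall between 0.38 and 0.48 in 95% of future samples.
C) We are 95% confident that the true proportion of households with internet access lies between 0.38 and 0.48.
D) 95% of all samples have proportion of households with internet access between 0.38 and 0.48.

A confidence interval represents our confidence in the procedure, not a probability statement about the parameter.

Key concept: If we repeated this sampling process many times and computed a 95% CI each time, about 95% of those intervals would contain the true population parameter.

For this specific interval (0.38, 0.48):
- Midpoint (point estimate): 0.43
- Margin of error: 0.05

The correct interpretation is the one stating confidence that the true parameter lies in the interval — option C.

C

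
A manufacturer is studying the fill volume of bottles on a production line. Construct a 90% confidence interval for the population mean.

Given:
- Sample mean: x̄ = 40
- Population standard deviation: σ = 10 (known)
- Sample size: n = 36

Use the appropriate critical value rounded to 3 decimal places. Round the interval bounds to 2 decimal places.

The population standard deviation σ is known, so use a z-interval (standard normal critical value).

For 90% confidence, z* = 1.645 (from standard normal table)

Standard error: SE = σ/√n = 10/√36 = 1.666667

Margin of error: E = z* × SE = 1.645 × 1.666667 = 2.7417

Z-interval: x̄ ± E = 40 ± 2.7417 = (37.2583, 42.7417)

Rounded to 2 decimal places:

(37.26, 42.74)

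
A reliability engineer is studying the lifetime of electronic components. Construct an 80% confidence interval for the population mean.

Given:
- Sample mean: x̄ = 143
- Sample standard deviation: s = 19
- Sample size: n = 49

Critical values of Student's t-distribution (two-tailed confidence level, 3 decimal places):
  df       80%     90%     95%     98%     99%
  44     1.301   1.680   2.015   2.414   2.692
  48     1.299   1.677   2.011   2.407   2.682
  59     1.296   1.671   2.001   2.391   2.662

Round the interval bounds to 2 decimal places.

The population standard deviation σ is unknown (only the sample standard deviation s is given), so use a t-interval with df = n - 1 = 49 - 1 = 48.

For 80% confidence with df = 48, t* = 1.299 (from t-table)

Standard error: SE = s/√n = 19/√49 = 2.714286

Margin of error: E = t* × SE = 1.299 × 2.714286 = 3.5259

T-interval: x̄ ± E = 143 ± 3.5259 = (139.4741, 146.5259)

Rounded to 2 decimal places:

(139.47, 146.53)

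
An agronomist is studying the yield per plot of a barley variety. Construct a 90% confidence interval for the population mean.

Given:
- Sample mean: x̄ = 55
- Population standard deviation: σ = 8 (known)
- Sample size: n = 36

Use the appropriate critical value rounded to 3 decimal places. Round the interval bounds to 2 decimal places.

The population standard deviation σ is known, so use a z-interval (standard normal critical value).

For 90% confidence, z* = 1.645 (from standard normal table)

Standard error: SE = σ/√n = 8/√36 = 1.333333

Margin of error: E = z* × SE = 1.645 × 1.333333 = 2.1933

Z-interval: x̄ ± E = 55 ± 2.1933 = (52.8067, 57.1933)

Rounded to 2 decimal places:

(52.81, 57.19)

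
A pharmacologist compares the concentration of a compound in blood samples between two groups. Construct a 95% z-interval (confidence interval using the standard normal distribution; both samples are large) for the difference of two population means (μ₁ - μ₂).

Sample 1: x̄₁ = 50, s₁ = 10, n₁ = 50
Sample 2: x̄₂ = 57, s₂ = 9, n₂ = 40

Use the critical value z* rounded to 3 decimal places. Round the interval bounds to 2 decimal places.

Both samples are large (n₁ = 50 ≥ 30, n₂ = 40 ≥ 30), so a z-interval for the difference of means applies.

Point estimate: x̄₁ - x̄₂ = 50 - 57 = -7

Standard error: SE = √(s₁²/n₁ + s₂²/n₂)
= √(10²/50 + 9²/40)
= √(2.000000 + 2.025000)
= 2.006240

For 95% confidence, z* = 1.96 (from standard normal table)
Margin of error: E = z* × SE = 1.96 × 2.006240 = 3.9322

Z-interval: (x̄₁ - x̄₂) ± E = -7 ± 3.9322 = (-10.9322, -3.0678)

Rounded to 2 decimal places:

(-10.93, -3.07)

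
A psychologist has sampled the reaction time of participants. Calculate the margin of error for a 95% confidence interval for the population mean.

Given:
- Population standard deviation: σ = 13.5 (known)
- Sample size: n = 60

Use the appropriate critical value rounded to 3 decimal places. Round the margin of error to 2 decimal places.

The population standard deviation σ is known, so use the z-interval margin of error formula.

For 95% confidence, z* = 1.96 (from standard normal table)

Margin of error formula for z-interval: E = z* × σ/√n

E = 1.96 × 13.5/√60
  = 1.96 × 1.742843
  = 3.4160

Rounded to 2 decimal places:

3.42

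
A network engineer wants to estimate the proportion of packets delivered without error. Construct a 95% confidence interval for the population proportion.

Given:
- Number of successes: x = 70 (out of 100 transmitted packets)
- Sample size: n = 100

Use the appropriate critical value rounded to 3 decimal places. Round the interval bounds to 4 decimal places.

Sample proportion: p̂ = 70/100 = 0.700000

Check conditions for normal approximation:
  np̂ = 70 ≥ 10 ✓
  n(1-p̂) = 30 ≥ 10 ✓

The sample is large enough, so use a z-interval (normal approximation) for the proportion.

For 95% confidence, z* = 1.96 (from standard normal table)

Standard error: SE = √(p̂(1-p̂)/n) = √(0.700000×0.300000/100) = 0.04582576

Margin of error: E = z* × SE = 1.96 × 0.04582576 = 0.089818

Z-interval: p̂ ± E = 0.700000 ± 0.089818 = (0.610182, 0.789818)

Rounded to 4 decimal places:

(0.6102, 0.7898)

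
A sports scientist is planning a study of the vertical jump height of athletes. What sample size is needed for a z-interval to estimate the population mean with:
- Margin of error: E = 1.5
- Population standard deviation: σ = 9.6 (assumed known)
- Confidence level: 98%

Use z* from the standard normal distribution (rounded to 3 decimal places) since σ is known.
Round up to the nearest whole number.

Using z* since population σ is known (z-interval formula).

For 98% confidence, z* = 2.326 (from standard normal table)

Sample size formula for z-interval: n = (z*σ/E)²

n = (2.326 × 9.6 / 1.5)²
  = (14.886400)²
  = 221.6049

Round up to the nearest whole number: n = 222

222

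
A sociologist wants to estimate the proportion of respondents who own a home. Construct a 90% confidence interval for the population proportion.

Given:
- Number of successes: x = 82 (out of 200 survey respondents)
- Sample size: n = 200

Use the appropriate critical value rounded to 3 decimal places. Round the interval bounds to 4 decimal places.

Sample proportion: p̂ = 82/200 = 0.410000

Check conditions for normal approximation:
  np̂ = 82 ≥ 10 ✓
  n(1-p̂) = 118 ≥ 10 ✓

The sample is large enough, so use a z-interval (normal approximation) for the proportion.

For 90% confidence, z* = 1.645 (from standard normal table)

Standard error: SE = √(p̂(1-p̂)/n) = √(0.410000×0.590000/200) = 0.03477787

Margin of error: E = z* × SE = 1.645 × 0.03477787 = 0.057210

Z-interval: p̂ ± E = 0.410000 ± 0.057210 = (0.352790, 0.467210)

Rounded to 4 decimal places:

(0.3528, 0.4672)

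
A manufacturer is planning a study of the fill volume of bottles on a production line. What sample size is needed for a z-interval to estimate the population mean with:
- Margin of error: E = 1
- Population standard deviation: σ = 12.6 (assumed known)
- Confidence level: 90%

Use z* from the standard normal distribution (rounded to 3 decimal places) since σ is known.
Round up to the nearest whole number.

Using z* since population σ is known (z-interval formula).

For 90% confidence, z* = 1.645 (from standard normal table)

Sample size formula for z-interval: n = (z*σ/E)²

n = (1.645 × 12.6 / 1)²
  = (20.727000)²
  = 429.6085

Round up to the nearest whole number: n = 430

430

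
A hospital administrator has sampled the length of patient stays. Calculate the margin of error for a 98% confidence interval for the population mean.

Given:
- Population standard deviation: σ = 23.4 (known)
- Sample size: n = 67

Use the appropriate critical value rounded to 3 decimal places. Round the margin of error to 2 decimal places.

The population standard deviation σ is known, so use the z-interval margin of error formula.

For 98% confidence, z* = 2.326 (from standard normal table)

Margin of error formula for z-interval: E = z* × σ/√n

E = 2.326 × 23.4/√67
  = 2.326 × 2.858765
  = 6.6495

Rounded to 2 decimal places:

6.65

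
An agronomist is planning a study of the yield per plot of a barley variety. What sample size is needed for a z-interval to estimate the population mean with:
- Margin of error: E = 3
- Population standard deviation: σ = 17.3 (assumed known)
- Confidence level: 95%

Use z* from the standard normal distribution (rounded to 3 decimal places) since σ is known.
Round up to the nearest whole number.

Using z* since population σ is known (z-interval formula).

For 95% confidence, z* = 1.96 (from standard normal table)

Sample size formula for z-interval: n = (z*σ/E)²

n = (1.96 × 17.3 / 3)²
  = (11.302667)²
  = 127.7503

Round up to the nearest whole number: n = 128

128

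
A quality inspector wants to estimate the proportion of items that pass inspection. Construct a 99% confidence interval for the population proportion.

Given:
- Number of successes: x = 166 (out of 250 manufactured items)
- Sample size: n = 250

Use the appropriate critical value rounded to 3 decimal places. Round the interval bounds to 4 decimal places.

Sample proportion: p̂ = 166/250 = 0.664000

Check conditions for normal approximation:
  np̂ = 166 ≥ 10 ✓
  n(1-p̂) = 84 ≥ 10 ✓

The sample is large enough, so use a z-interval (normal approximation) for the proportion.

For 99% confidence, z* = 2.576 (from standard normal table)

Standard error: SE = √(p̂(1-p̂)/n) = √(0.664000×0.336000/250) = 0.02987333

Margin of error: E = z* × SE = 2.576 × 0.02987333 = 0.076954

Z-interval: p̂ ± E = 0.664000 ± 0.076954 = (0.587046, 0.740954)

Rounded to 4 decimal places:

(0.5870, 0.7410)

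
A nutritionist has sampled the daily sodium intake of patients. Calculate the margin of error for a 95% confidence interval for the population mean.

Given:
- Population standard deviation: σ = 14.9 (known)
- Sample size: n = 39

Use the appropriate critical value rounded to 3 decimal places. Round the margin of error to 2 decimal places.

The population standard deviation σ is known, so use the z-interval margin of error formula.

For 95% confidence, z* = 1.96 (from standard normal table)

Margin of error formula for z-interval: E = z* × σ/√n

E = 1.96 × 14.9/√39
  = 1.96 × 2.385909
  = 4.6764

Rounded to 2 decimal places:

4.68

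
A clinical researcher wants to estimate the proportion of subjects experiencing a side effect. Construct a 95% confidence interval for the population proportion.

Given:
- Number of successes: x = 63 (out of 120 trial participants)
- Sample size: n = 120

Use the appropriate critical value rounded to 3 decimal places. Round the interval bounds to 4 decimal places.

Sample proportion: p̂ = 63/120 = 0.525000

Check conditions for normal approximation:
  np̂ = 63 ≥ 10 ✓
  n(1-p̂) = 57 ≥ 10 ✓

The sample is large enough, so use a z-interval (normal approximation) for the proportion.

For 95% confidence, z* = 1.96 (from standard normal table)

Standard error: SE = √(p̂(1-p̂)/n) = √(0.525000×0.475000/120) = 0.04558646

Margin of error: E = z* × SE = 1.96 × 0.04558646 = 0.089349

Z-interval: p̂ ± E = 0.525000 ± 0.089349 = (0.435651, 0.614349)

Rounded to 4 decimal places:

(0.4357, 0.6143)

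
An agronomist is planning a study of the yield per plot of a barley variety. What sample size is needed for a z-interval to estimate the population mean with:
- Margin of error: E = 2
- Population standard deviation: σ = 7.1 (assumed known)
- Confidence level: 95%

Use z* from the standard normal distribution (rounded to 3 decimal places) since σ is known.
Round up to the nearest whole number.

Using z* since population σ is known (z-interval formula).

For 95% confidence, z* = 1.96 (from standard normal table)

Sample size formula for z-interval: n = (z*σ/E)²

n = (1.96 × 7.1 / 2)²
  = (6.958000)²
  = 48.4138

Round up to the nearest whole number: n = 49

49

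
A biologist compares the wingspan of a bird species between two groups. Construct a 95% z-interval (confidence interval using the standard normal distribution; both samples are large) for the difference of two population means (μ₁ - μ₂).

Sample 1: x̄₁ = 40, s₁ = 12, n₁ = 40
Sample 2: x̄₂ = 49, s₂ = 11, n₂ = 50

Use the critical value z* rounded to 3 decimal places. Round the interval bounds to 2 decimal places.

Both samples are large (n₁ = 40 ≥ 30, n₂ = 50 ≥ 30), so a z-interval for the difference of means applies.

Point estimate: x̄₁ - x̄₂ = 40 - 49 = -9

Standard error: SE = √(s₁²/n₁ + s₂²/n₂)
= √(12²/40 + 11²/50)
= √(3.600000 + 2.420000)
= 2.453569

For 95% confidence, z* = 1.96 (from standard normal table)
Margin of error: E = z* × SE = 1.96 × 2.453569 = 4.8090

Z-interval: (x̄₁ - x̄₂) ± E = -9 ± 4.8090 = (-13.8090, -4.1910)

Rounded to 2 decimal places:

(-13.81, -4.19)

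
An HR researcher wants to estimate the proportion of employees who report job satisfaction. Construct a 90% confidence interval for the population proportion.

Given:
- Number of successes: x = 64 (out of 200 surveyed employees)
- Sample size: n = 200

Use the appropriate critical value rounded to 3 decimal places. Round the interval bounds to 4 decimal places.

Sample proportion: p̂ = 64/200 = 0.320000

Check conditions for normal approximation:
  np̂ = 64 ≥ 10 ✓
  n(1-p̂) = 136 ≥ 10 ✓

The sample is large enough, so use a z-interval (normal approximation) for the proportion.

For 90% confidence, z* = 1.645 (from standard normal table)

Standard error: SE = √(p̂(1-p̂)/n) = √(0.320000×0.680000/200) = 0.03298485

Margin of error: E = z* × SE = 1.645 × 0.03298485 = 0.054260

Z-interval: p̂ ± E = 0.320000 ± 0.054260 = (0.265740, 0.374260)

Rounded to 4 decimal places:

(0.2657, 0.3743)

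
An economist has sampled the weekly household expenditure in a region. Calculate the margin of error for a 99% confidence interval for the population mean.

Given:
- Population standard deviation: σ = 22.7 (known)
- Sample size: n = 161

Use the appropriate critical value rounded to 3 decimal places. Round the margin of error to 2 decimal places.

The population standard deviation σ is known, so use the z-interval margin of error formula.

For 99% confidence, z* = 2.576 (from standard normal table)

Margin of error formula for z-interval: E = z* × σ/√n

E = 2.576 × 22.7/√161
  = 2.576 × 1.789011
  = 4.6085

Rounded to 2 decimal places:

4.61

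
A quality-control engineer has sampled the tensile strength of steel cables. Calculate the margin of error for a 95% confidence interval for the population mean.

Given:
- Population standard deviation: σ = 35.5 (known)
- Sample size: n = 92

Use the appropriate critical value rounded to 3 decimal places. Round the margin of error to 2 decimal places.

The population standard deviation σ is known, so use the z-interval margin of error formula.

For 95% confidence, z* = 1.96 (from standard normal table)

Margin of error formula for z-interval: E = z* × σ/√n

E = 1.96 × 35.5/√92
  = 1.96 × 3.701131
  = 7.2542

Rounded to 2 decimal places:

7.25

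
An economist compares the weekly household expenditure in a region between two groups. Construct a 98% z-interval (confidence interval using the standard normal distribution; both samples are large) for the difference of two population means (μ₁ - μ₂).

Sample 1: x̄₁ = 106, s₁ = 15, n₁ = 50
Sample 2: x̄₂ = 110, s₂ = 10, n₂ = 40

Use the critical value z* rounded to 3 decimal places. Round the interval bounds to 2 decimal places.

Both samples are large (n₁ = 50 ≥ 30, n₂ = 40 ≥ 30), so a z-interval for the difference of means applies.

Point estimate: x̄₁ - x̄₂ = 106 - 110 = -4

Standard error: SE = √(s₁²/n₁ + s₂²/n₂)
= √(15²/50 + 10²/40)
= √(4.500000 + 2.500000)
= 2.645751

For 98% confidence, z* = 2.326 (from standard normal table)
Margin of error: E = z* × SE = 2.326 × 2.645751 = 6.1540

Z-interval: (x̄₁ - x̄₂) ± E = -4 ± 6.1540 = (-10.1540, 2.1540)

Rounded to 2 decimal places:

(-10.15, 2.15)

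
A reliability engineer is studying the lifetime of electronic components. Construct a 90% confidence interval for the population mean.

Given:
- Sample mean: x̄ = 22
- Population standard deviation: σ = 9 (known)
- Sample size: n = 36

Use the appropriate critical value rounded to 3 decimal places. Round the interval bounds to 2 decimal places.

The population standard deviation σ is known, so use a z-interval (standard normal critical value).

For 90% confidence, z* = 1.645 (from standard normal table)

Standard error: SE = σ/√n = 9/√36 = 1.500000

Margin of error: E = z* × SE = 1.645 × 1.500000 = 2.4675

Z-interval: x̄ ± E = 22 ± 2.4675 = (19.5325, 24.4675)

Rounded to 2 decimal places:

(19.53, 24.47)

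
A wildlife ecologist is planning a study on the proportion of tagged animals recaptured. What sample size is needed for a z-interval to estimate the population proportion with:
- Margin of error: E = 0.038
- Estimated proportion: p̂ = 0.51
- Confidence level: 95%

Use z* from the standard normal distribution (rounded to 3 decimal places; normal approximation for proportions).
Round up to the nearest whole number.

Using z* for proportion z-interval (normal approximation).

For 95% confidence, z* = 1.96 (from standard normal table)

Sample size formula for proportion z-interval: n = z*²p̂(1-p̂)/E²

n = 1.96² × 0.51 × 0.49 / 0.038²
  = 3.8416 × 0.2499 / 0.001444
  = 664.8309

Round up to the nearest whole number: n = 665

665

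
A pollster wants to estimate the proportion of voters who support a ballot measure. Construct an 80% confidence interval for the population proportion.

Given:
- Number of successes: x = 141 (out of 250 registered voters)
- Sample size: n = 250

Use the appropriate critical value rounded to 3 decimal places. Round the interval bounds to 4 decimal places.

Sample proportion: p̂ = 141/250 = 0.564000

Check conditions for normal approximation:
  np̂ = 141 ≥ 10 ✓
  n(1-p̂) = 109 ≥ 10 ✓

The sample is large enough, so use a z-interval (normal approximation) for the proportion.

For 80% confidence, z* = 1.282 (from standard normal table)

Standard error: SE = √(p̂(1-p̂)/n) = √(0.564000×0.436000/250) = 0.03136265

Margin of error: E = z* × SE = 1.282 × 0.03136265 = 0.040207

Z-interval: p̂ ± E = 0.564000 ± 0.040207 = (0.523793, 0.604207)

Rounded to 4 decimal places:

(0.5238, 0.6042)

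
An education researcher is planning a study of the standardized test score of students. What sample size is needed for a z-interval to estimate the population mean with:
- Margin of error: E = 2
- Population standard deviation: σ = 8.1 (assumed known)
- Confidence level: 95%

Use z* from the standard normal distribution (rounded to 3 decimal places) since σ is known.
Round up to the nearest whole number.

Using z* since population σ is known (z-interval formula).

For 95% confidence, z* = 1.96 (from standard normal table)

Sample size formula for z-interval: n = (z*σ/E)²

n = (1.96 × 8.1 / 2)²
  = (7.938000)²
  = 63.0118

Round up to the nearest whole number: n = 64

64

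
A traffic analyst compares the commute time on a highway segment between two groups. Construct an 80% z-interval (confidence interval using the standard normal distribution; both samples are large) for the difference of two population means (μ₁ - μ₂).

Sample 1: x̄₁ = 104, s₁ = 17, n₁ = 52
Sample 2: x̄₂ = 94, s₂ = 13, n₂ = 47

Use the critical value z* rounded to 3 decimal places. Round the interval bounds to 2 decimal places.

Both samples are large (n₁ = 52 ≥ 30, n₂ = 47 ≥ 30), so a z-interval for the difference of means applies.

Point estimate: x̄₁ - x̄₂ = 104 - 94 = 10

Standard error: SE = √(s₁²/n₁ + s₂²/n₂)
= √(17²/52 + 13²/47)
= √(5.557692 + 3.595745)
= 3.025465

For 80% confidence, z* = 1.282 (from standard normal table)
Margin of error: E = z* × SE = 1.282 × 3.025465 = 3.8786

Z-interval: (x̄₁ - x̄₂) ± E = 10 ± 3.8786 = (6.1214, 13.8786)

Rounded to 2 decimal places:

(6.12, 13.88)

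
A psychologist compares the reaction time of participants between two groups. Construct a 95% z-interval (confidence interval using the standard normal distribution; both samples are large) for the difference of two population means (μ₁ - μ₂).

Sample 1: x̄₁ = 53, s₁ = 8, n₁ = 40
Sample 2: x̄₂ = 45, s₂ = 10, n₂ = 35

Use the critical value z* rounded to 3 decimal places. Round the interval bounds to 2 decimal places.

Both samples are large (n₁ = 40 ≥ 30, n₂ = 35 ≥ 30), so a z-interval for the difference of means applies.

Point estimate: x̄₁ - x̄₂ = 53 - 45 = 8

Standard error: SE = √(s₁²/n₁ + s₂²/n₂)
= √(8²/40 + 10²/35)
= √(1.600000 + 2.857143)
= 2.111195

For 95% confidence, z* = 1.96 (from standard normal table)
Margin of error: E = z* × SE = 1.96 × 2.111195 = 4.1379

Z-interval: (x̄₁ - x̄₂) ± E = 8 ± 4.1379 = (3.8621, 12.1379)

Rounded to 2 decimal places:

(3.86, 12.14)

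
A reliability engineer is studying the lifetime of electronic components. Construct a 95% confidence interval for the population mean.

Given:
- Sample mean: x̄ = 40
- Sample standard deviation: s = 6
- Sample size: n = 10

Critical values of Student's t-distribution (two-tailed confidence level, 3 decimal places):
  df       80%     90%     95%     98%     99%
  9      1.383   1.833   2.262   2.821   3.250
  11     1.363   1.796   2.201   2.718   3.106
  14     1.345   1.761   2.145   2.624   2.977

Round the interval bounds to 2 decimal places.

The population standard deviation σ is unknown (only the sample standard deviation s is given), so use a t-interval with df = n - 1 = 10 - 1 = 9.

For 95% confidence with df = 9, t* = 2.262 (from t-table)

Standard error: SE = s/√n = 6/√10 = 1.897367

Margin of error: E = t* × SE = 2.262 × 1.897367 = 4.2918

T-interval: x̄ ± E = 40 ± 4.2918 = (35.7082, 44.2918)

Rounded to 2 decimal places:

(35.71, 44.29)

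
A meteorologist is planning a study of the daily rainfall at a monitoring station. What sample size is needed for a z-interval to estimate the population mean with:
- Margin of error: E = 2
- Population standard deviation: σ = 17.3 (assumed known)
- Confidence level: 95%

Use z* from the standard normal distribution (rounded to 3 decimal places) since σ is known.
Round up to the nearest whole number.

Using z* since population σ is known (z-interval formula).

For 95% confidence, z* = 1.96 (from standard normal table)

Sample size formula for z-interval: n = (z*σ/E)²

n = (1.96 × 17.3 / 2)²
  = (16.954000)²
  = 287.4381

Round up to the nearest whole number: n = 288

288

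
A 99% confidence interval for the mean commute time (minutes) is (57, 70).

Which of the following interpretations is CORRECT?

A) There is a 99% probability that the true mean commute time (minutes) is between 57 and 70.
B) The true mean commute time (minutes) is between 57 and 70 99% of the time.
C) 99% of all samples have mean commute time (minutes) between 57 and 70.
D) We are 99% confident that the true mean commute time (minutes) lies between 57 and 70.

A confidence interval represents our confidence in the procedure, not a probability statement about the parameter.

Key concept: If we repeated this sampling process many times and computed a 99% CI each time, about 99% of those intervals would contain the true population parameter.

For this specific interval (57, 70):
- Midpoint (point estimate): 63.5
- Margin of error: 6.5

The correct interpretation is the one stating confidence that the true parameter lies in the interval — option D.

D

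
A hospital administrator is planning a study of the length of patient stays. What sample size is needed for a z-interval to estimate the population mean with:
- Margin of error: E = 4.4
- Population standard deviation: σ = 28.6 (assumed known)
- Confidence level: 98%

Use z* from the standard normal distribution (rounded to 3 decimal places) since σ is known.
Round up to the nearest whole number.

Using z* since population σ is known (z-interval formula).

For 98% confidence, z* = 2.326 (from standard normal table)

Sample size formula for z-interval: n = (z*σ/E)²

n = (2.326 × 28.6 / 4.4)²
  = (15.119000)²
  = 228.5842

Round up to the nearest whole number: n = 229

229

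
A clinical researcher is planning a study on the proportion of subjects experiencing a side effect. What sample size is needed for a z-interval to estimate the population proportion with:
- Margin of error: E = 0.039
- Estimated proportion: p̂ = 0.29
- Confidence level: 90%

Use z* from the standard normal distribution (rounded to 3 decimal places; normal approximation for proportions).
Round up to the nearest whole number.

Using z* for proportion z-interval (normal approximation).

For 90% confidence, z* = 1.645 (from standard normal table)

Sample size formula for proportion z-interval: n = z*²p̂(1-p̂)/E²

n = 1.645² × 0.29 × 0.71 / 0.039²
  = 2.706025 × 0.2059 / 0.001521
  = 366.3186

Round up to the nearest whole number: n = 367

367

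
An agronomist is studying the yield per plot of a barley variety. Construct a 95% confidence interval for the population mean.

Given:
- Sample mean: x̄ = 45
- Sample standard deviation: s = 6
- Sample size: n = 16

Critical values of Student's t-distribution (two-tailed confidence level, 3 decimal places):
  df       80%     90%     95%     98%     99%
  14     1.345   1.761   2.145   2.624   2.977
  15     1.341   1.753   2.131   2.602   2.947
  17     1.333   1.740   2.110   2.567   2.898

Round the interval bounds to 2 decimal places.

The population standard deviation σ is unknown (only the sample standard deviation s is given), so use a t-interval with df = n - 1 = 16 - 1 = 15.

For 95% confidence with df = 15, t* = 2.131 (from t-table)

Standard error: SE = s/√n = 6/√16 = 1.500000

Margin of error: E = t* × SE = 2.131 × 1.500000 = 3.1965

T-interval: x̄ ± E = 45 ± 3.1965 = (41.8035, 48.1965)

Rounded to 2 decimal places:

(41.80, 48.20)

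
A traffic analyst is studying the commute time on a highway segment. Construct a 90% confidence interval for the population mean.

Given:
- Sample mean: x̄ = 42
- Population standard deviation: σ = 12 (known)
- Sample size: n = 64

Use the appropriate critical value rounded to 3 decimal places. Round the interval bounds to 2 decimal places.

The population standard deviation σ is known, so use a z-interval (standard normal critical value).

For 90% confidence, z* = 1.645 (from standard normal table)

Standard error: SE = σ/√n = 12/√64 = 1.500000

Margin of error: E = z* × SE = 1.645 × 1.500000 = 2.4675

Z-interval: x̄ ± E = 42 ± 2.4675 = (39.5325, 44.4675)

Rounded to 2 decimal places:

(39.53, 44.47)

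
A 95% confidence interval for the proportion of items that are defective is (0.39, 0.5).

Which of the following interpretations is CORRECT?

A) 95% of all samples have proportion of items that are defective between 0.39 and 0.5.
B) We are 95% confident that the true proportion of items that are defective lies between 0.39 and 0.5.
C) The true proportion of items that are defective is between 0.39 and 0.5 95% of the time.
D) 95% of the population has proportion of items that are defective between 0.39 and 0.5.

A confidence interval represents our confidence in the procedure, not a probability statement about the parameter.

Key concept: If we repeated this sampling process many times and computed a 95% CI each time, about 95% of those intervals would contain the true population parameter.

For this specific interval (0.39, 0.5):
- Midpoint (point estimate): 0.445
- Margin of error: 0.055

The correct interpretation is the one stating confidence that the true parameter lies in the interval — option B.

B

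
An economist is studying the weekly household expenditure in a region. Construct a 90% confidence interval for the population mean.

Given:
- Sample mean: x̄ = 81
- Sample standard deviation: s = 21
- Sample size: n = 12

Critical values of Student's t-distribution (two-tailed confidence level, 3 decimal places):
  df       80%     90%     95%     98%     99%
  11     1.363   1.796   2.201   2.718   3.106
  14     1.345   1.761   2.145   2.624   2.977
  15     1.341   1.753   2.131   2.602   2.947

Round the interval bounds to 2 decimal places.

The population standard deviation σ is unknown (only the sample standard deviation s is given), so use a t-interval with df = n - 1 = 12 - 1 = 11.

For 90% confidence with df = 11, t* = 1.796 (from t-table)

Standard error: SE = s/√n = 21/√12 = 6.062178

Margin of error: E = t* × SE = 1.796 × 6.062178 = 10.8877

T-interval: x̄ ± E = 81 ± 10.8877 = (70.1123, 91.8877)

Rounded to 2 decimal places:

(70.11, 91.89)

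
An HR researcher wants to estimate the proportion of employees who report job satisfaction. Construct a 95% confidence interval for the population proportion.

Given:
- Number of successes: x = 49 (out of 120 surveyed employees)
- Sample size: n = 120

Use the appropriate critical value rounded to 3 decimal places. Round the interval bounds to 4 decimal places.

Sample proportion: p̂ = 49/120 = 0.408333

Check conditions for normal approximation:
  np̂ = 49 ≥ 10 ✓
  n(1-p̂) = 71 ≥ 10 ✓

The sample is large enough, so use a z-interval (normal approximation) for the proportion.

For 95% confidence, z* = 1.96 (from standard normal table)

Standard error: SE = √(p̂(1-p̂)/n) = √(0.408333×0.591667/120) = 0.04486993

Margin of error: E = z* × SE = 1.96 × 0.04486993 = 0.087945

Z-interval: p̂ ± E = 0.408333 ± 0.087945 = (0.320388, 0.496278)

Rounded to 4 decimal places:

(0.3204, 0.4963)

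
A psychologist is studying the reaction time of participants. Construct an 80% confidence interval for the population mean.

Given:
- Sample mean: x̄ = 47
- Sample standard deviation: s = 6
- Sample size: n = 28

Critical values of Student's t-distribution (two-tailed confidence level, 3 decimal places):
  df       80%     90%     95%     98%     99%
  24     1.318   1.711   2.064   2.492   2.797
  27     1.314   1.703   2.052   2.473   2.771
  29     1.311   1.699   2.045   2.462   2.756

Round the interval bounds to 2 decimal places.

The population standard deviation σ is unknown (only the sample standard deviation s is given), so use a t-interval with df = n - 1 = 28 - 1 = 27.

For 80% confidence with df = 27, t* = 1.314 (from t-table)

Standard error: SE = s/√n = 6/√28 = 1.133893

Margin of error: E = t* × SE = 1.314 × 1.133893 = 1.4899

T-interval: x̄ ± E = 47 ± 1.4899 = (45.5101, 48.4899)

Rounded to 2 decimal places:

(45.51, 48.49)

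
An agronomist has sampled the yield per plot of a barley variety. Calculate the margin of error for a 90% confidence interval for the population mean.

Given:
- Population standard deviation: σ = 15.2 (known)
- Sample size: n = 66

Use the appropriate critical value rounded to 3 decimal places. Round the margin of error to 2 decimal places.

The population standard deviation σ is known, so use the z-interval margin of error formula.

For 90% confidence, z* = 1.645 (from standard normal table)

Margin of error formula for z-interval: E = z* × σ/√n

E = 1.645 × 15.2/√66
  = 1.645 × 1.870991
  = 3.0778

Rounded to 2 decimal places:

3.08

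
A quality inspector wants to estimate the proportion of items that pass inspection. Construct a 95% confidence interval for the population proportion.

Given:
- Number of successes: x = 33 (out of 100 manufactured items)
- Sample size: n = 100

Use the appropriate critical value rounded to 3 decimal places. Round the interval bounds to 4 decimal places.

Sample proportion: p̂ = 33/100 = 0.330000

Check conditions for normal approximation:
  np̂ = 33 ≥ 10 ✓
  n(1-p̂) = 67 ≥ 10 ✓

The sample is large enough, so use a z-interval (normal approximation) for the proportion.

For 95% confidence, z* = 1.96 (from standard normal table)

Standard error: SE = √(p̂(1-p̂)/n) = √(0.330000×0.670000/100) = 0.04702127

Margin of error: E = z* × SE = 1.96 × 0.04702127 = 0.092162

Z-interval: p̂ ± E = 0.330000 ± 0.092162 = (0.237838, 0.422162)

Rounded to 4 decimal places:

(0.2378, 0.4222)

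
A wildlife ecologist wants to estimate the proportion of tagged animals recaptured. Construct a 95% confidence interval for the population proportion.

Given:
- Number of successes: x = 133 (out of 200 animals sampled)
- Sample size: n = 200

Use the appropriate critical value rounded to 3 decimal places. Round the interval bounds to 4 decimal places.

Sample proportion: p̂ = 133/200 = 0.665000

Check conditions for normal approximation:
  np̂ = 133 ≥ 10 ✓
  n(1-p̂) = 67 ≥ 10 ✓

The sample is large enough, so use a z-interval (normal approximation) for the proportion.

For 95% confidence, z* = 1.96 (from standard normal table)

Standard error: SE = √(p̂(1-p̂)/n) = √(0.665000×0.335000/200) = 0.03337477

Margin of error: E = z* × SE = 1.96 × 0.03337477 = 0.065415

Z-interval: p̂ ± E = 0.665000 ± 0.065415 = (0.599585, 0.730415)

Rounded to 4 decimal places:

(0.5996, 0.7304)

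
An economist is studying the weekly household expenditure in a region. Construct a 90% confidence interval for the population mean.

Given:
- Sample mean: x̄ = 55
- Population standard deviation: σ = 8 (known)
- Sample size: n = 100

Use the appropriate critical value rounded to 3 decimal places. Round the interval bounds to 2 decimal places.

The population standard deviation σ is known, so use a z-interval (standard normal critical value).

For 90% confidence, z* = 1.645 (from standard normal table)

Standard error: SE = σ/√n = 8/√100 = 0.800000

Margin of error: E = z* × SE = 1.645 × 0.800000 = 1.3160

Z-interval: x̄ ± E = 55 ± 1.3160 = (53.6840, 56.3160)

Rounded to 2 decimal places:

(53.68, 56.32)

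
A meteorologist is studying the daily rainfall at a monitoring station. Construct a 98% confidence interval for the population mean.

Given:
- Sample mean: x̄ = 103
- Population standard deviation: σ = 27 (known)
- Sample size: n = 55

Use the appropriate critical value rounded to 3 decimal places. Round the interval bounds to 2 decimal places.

The population standard deviation σ is known, so use a z-interval (standard normal critical value).

For 98% confidence, z* = 2.326 (from standard normal table)

Standard error: SE = σ/√n = 27/√55 = 3.640679

Margin of error: E = z* × SE = 2.326 × 3.640679 = 8.4682

Z-interval: x̄ ± E = 103 ± 8.4682 = (94.5318, 111.4682)

Rounded to 2 decimal places:

(94.53, 111.47)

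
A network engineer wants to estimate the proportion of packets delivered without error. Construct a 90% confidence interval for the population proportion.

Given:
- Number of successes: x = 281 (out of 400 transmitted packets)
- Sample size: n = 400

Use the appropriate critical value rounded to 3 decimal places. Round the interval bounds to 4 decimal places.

Sample proportion: p̂ = 281/400 = 0.702500

Check conditions for normal approximation:
  np̂ = 281 ≥ 10 ✓
  n(1-p̂) = 119 ≥ 10 ✓

The sample is large enough, so use a z-interval (normal approximation) for the proportion.

For 90% confidence, z* = 1.645 (from standard normal table)

Standard error: SE = √(p̂(1-p̂)/n) = √(0.702500×0.297500/400) = 0.02285792

Margin of error: E = z* × SE = 1.645 × 0.02285792 = 0.037601

Z-interval: p̂ ± E = 0.702500 ± 0.037601 = (0.664899, 0.740101)

Rounded to 4 decimal places:

(0.6649, 0.7401)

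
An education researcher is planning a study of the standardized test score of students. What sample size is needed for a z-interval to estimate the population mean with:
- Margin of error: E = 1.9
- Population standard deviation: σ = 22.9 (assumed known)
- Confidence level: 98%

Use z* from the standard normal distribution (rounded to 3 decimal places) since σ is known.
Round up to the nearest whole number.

Using z* since population σ is known (z-interval formula).

For 98% confidence, z* = 2.326 (from standard normal table)

Sample size formula for z-interval: n = (z*σ/E)²

n = (2.326 × 22.9 / 1.9)²
  = (28.034421)²
  = 785.9288

Round up to the nearest whole number: n = 786

786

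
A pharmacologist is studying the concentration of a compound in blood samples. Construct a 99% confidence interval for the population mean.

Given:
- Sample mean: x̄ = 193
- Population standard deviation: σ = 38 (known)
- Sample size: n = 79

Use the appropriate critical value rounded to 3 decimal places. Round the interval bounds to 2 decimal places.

The population standard deviation σ is known, so use a z-interval (standard normal critical value).

For 99% confidence, z* = 2.576 (from standard normal table)

Standard error: SE = σ/√n = 38/√79 = 4.275334

Margin of error: E = z* × SE = 2.576 × 4.275334 = 11.0133

Z-interval: x̄ ± E = 193 ± 11.0133 = (181.9867, 204.0133)

Rounded to 2 decimal places:

(181.99, 204.01)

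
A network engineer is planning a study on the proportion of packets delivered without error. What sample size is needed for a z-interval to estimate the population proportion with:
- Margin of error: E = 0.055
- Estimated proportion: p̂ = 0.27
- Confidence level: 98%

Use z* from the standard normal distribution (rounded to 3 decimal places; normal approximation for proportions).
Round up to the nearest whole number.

Using z* for proportion z-interval (normal approximation).

For 98% confidence, z* = 2.326 (from standard normal table)

Sample size formula for proportion z-interval: n = z*²p̂(1-p̂)/E²

n = 2.326² × 0.27 × 0.73 / 0.055²
  = 5.410276 × 0.1971 / 0.003025
  = 352.5175

Round up to the nearest whole number: n = 353

353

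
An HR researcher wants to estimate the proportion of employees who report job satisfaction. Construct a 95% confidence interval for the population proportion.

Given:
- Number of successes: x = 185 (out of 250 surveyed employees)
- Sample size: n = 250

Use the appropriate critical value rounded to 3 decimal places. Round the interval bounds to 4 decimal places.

Sample proportion: p̂ = 185/250 = 0.740000

Check conditions for normal approximation:
  np̂ = 185 ≥ 10 ✓
  n(1-p̂) = 65 ≥ 10 ✓

The sample is large enough, so use a z-interval (normal approximation) for the proportion.

For 95% confidence, z* = 1.96 (from standard normal table)

Standard error: SE = √(p̂(1-p̂)/n) = √(0.740000×0.260000/250) = 0.02774167

Margin of error: E = z* × SE = 1.96 × 0.02774167 = 0.054374

Z-interval: p̂ ± E = 0.740000 ± 0.054374 = (0.685626, 0.794374)

Rounded to 4 decimal places:

(0.6856, 0.7944)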